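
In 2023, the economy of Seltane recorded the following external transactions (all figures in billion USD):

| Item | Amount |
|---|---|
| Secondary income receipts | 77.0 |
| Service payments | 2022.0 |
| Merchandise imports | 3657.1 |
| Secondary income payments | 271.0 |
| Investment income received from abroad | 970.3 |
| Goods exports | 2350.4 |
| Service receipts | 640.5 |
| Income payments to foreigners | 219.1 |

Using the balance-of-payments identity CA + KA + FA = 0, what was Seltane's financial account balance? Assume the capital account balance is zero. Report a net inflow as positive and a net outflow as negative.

2131.0

Goods balance = 2350.4 - 3657.1 = -1306.7
Services balance = 640.5 - 2022.0 = -1381.5
Trade balance (goods + services) = -1306.7 + (-1381.5) = -2688.2
Net primary income = 970.3 - 219.1 = 751.2
Net secondary income = 77.0 - 271.0 = -194.0
Current account = -2688.2 + 751.2 + (-194.0) = -2131.0
Financial account = -(-2131.0) = 2131.0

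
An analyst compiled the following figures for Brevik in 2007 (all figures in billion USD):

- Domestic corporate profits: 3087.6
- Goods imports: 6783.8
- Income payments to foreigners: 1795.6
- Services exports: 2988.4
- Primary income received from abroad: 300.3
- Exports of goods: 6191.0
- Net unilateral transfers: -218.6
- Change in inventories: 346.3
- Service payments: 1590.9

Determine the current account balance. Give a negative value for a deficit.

Goods balance = 6191.0 - 6783.8 = -592.8
Services balance = 2988.4 - 1590.9 = 1397.5
Trade balance (goods + services) = -592.8 + 1397.5 = 804.7
Net primary income = 300.3 - 1795.6 = -1495.3
Net secondary income = -218.6
Current account = 804.7 + (-1495.3) + (-218.6) = -909.2

-909.2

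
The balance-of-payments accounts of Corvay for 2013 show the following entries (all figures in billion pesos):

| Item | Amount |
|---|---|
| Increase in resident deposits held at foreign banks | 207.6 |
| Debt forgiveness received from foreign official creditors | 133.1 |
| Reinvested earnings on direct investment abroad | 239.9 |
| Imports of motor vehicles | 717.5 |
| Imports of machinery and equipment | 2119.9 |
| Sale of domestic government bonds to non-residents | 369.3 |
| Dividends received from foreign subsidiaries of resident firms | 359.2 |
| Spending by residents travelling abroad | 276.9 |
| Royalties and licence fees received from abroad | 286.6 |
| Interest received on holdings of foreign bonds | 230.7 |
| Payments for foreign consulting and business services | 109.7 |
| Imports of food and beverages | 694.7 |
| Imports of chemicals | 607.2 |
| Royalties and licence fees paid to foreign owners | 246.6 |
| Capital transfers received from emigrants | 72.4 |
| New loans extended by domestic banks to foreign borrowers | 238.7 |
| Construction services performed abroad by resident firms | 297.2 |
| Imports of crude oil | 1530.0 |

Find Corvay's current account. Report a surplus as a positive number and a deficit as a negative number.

Goods: -607.2 - 717.5 - 2119.9 - 694.7 - 1530.0 = -5669.3
Services: 286.6 - 246.6 - 276.9 + 297.2 - 109.7 = -49.4
Primary income: 239.9 + 359.2 + 230.7 = 829.8
Current account = (-5669.3) + (-49.4) + 829.8 = -4888.9
(Excluded from the current account — financial account: increase in resident deposits held at foreign banks 207.6, sale of domestic government bonds to non-residents 369.3, new loans extended by domestic banks to foreign borrowers 238.7; capital account: debt forgiveness received from foreign official creditors 133.1, capital transfers received from emigrants 72.4.)

-4888.9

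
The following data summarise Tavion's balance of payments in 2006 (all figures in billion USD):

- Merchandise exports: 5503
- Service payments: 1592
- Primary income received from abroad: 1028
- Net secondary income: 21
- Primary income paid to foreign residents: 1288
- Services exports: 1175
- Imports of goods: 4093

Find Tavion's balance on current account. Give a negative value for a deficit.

Goods balance = 5503 - 4093 = 1410
Services balance = 1175 - 1592 = -417
Trade balance (goods + services) = 1410 + (-417) = 993
Net primary income = 1028 - 1288 = -260
Net secondary income = 21
Current account = 993 + (-260) + 21 = 754

754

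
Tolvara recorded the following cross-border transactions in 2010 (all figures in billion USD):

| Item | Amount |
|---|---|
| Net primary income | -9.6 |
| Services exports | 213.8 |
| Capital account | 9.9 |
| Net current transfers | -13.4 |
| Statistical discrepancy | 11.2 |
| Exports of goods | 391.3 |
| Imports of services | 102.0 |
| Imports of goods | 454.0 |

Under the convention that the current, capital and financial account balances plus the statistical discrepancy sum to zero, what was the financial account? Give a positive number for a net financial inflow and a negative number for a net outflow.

Goods balance = 391.3 - 454.0 = -62.7
Services balance = 213.8 - 102.0 = 111.8
Trade balance (goods + services) = -62.7 + 111.8 = 49.1
Net primary income = -9.6
Net secondary income = -13.4
Current account = 49.1 + (-9.6) + (-13.4) = 26.1
Financial account = -(26.1 + 9.9 + 11.2) = -47.2

-47.2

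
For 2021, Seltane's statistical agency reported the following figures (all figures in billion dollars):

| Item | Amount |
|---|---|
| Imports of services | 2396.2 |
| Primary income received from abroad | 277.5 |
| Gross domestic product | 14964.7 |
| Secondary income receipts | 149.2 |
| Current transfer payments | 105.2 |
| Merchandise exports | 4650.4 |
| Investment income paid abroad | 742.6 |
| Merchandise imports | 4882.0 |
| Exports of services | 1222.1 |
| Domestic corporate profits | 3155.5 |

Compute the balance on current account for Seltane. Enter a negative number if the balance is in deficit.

Goods balance = 4650.4 - 4882.0 = -231.6
Services balance = 1222.1 - 2396.2 = -1174.1
Trade balance (goods + services) = -231.6 + (-1174.1) = -1405.7
Net primary income = 277.5 - 742.6 = -465.1
Net secondary income = 149.2 - 105.2 = 44.0
Current account = -1405.7 + (-465.1) + 44.0 = -1826.8

-1826.8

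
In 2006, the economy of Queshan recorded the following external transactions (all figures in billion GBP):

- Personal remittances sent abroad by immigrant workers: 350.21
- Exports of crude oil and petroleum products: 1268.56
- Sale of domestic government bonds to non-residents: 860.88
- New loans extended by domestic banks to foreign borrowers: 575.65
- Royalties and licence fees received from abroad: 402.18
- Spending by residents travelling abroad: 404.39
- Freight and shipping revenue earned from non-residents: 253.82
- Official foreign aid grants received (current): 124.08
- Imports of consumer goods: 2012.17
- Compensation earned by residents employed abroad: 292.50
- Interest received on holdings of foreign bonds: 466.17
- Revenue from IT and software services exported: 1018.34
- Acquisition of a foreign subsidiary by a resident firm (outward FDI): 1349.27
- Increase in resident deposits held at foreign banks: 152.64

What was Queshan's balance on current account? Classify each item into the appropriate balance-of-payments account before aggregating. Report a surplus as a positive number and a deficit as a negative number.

1058.88

Goods: 1268.56 - 2012.17 = -743.61
Services: 402.18 - 404.39 + 253.82 + 1018.34 = 1269.95
Primary income: 292.50 + 466.17 = 758.67
Secondary income: -350.21 + 124.08 = -226.13
Current account = (-743.61) + 1269.95 + 758.67 + (-226.13) = 1058.88
(Excluded from the current account — financial account: sale of domestic government bonds to non-residents 860.88, new loans extended by domestic banks to foreign borrowers 575.65, acquisition of a foreign subsidiary by a resident firm (outward FDI) 1349.27, increase in resident deposits held at foreign banks 152.64.)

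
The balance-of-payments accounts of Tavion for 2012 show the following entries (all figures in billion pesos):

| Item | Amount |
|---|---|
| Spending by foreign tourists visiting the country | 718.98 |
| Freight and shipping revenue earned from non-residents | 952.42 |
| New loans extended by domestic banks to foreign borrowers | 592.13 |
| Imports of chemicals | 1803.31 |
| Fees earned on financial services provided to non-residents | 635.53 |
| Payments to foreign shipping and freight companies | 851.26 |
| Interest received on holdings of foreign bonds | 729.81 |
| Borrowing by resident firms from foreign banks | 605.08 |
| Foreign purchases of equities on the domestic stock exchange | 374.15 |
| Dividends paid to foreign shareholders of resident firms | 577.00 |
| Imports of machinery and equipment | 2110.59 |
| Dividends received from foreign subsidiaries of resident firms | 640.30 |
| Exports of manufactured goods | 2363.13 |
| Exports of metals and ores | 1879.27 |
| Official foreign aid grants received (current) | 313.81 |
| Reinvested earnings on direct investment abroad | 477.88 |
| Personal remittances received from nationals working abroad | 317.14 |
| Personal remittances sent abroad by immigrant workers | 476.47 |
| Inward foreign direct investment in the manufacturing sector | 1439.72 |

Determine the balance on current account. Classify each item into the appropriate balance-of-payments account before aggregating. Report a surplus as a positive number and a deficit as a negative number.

Goods: -1803.31 + 2363.13 + 1879.27 - 2110.59 = 328.50
Services: 718.98 - 851.26 + 952.42 + 635.53 = 1455.67
Primary income: -577.00 + 729.81 + 477.88 + 640.30 = 1270.99
Secondary income: 317.14 + 313.81 - 476.47 = 154.48
Current account = 328.50 + 1455.67 + 1270.99 + 154.48 = 3209.64
(Excluded from the current account — financial account: new loans extended by domestic banks to foreign borrowers 592.13, borrowing by resident firms from foreign banks 605.08, foreign purchases of equities on the domestic stock exchange 374.15, inward foreign direct investment in the manufacturing sector 1439.72.)

3209.64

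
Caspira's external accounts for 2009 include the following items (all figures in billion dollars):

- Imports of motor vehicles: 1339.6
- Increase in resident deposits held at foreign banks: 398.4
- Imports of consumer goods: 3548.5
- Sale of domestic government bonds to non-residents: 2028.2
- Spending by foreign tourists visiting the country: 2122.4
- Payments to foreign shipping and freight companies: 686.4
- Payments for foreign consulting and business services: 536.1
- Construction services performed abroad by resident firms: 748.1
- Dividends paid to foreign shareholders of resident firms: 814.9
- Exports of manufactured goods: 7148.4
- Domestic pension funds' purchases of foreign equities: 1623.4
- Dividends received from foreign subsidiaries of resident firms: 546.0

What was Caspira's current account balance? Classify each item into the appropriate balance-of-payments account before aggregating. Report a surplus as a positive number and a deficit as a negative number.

Goods: 7148.4 - 3548.5 - 1339.6 = 2260.3
Services: -536.1 + 748.1 - 686.4 + 2122.4 = 1648.0
Primary income: 546.0 - 814.9 = -268.9
Current account = 2260.3 + 1648.0 + (-268.9) = 3639.4
(Excluded from the current account — financial account: increase in resident deposits held at foreign banks 398.4, sale of domestic government bonds to non-residents 2028.2, domestic pension funds' purchases of foreign equities 1623.4.)

3639.4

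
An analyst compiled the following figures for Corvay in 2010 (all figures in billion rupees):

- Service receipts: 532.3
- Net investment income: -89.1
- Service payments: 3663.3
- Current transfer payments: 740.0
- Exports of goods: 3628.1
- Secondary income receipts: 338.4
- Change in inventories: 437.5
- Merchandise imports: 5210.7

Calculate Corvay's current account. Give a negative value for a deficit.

Goods balance = 3628.1 - 5210.7 = -1582.6
Services balance = 532.3 - 3663.3 = -3131.0
Trade balance (goods + services) = -1582.6 + (-3131.0) = -4713.6
Net primary income = -89.1
Net secondary income = 338.4 - 740.0 = -401.6
Current account = -4713.6 + (-89.1) + (-401.6) = -5204.3

-5204.3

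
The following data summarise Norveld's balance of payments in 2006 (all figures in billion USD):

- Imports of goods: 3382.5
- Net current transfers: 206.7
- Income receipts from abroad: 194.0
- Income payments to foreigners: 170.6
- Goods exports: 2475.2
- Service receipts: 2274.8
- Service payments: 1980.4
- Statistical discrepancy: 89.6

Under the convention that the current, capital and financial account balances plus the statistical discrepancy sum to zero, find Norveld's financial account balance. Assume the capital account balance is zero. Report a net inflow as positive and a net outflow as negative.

293.2

Goods balance = 2475.2 - 3382.5 = -907.3
Services balance = 2274.8 - 1980.4 = 294.4
Trade balance (goods + services) = -907.3 + 294.4 = -612.9
Net primary income = 194.0 - 170.6 = 23.4
Net secondary income = 206.7
Current account = -612.9 + 23.4 + 206.7 = -382.8
Financial account = -(-382.8 + 89.6) = 293.2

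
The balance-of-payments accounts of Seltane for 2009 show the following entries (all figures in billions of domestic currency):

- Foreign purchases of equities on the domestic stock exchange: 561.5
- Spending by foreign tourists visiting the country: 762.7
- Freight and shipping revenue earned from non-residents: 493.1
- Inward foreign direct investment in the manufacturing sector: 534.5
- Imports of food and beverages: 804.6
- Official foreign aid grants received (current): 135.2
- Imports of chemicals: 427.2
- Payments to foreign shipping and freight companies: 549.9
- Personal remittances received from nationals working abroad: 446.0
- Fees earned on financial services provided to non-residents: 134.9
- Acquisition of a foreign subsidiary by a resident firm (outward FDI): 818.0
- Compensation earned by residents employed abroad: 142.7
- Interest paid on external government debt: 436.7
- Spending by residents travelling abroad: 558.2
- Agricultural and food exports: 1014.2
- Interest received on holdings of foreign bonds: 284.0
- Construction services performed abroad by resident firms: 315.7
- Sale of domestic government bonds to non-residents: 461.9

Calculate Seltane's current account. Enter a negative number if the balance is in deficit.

Goods: -804.6 - 427.2 + 1014.2 = -217.6
Services: 493.1 + 315.7 + 134.9 - 558.2 + 762.7 - 549.9 = 598.3
Primary income: 284.0 - 436.7 + 142.7 = -10.0
Secondary income: 446.0 + 135.2 = 581.2
Current account = (-217.6) + 598.3 + (-10.0) + 581.2 = 951.9
(Excluded from the current account — financial account: foreign purchases of equities on the domestic stock exchange 561.5, inward foreign direct investment in the manufacturing sector 534.5, acquisition of a foreign subsidiary by a resident firm (outward FDI) 818.0, sale of domestic government bonds to non-residents 461.9.)

951.9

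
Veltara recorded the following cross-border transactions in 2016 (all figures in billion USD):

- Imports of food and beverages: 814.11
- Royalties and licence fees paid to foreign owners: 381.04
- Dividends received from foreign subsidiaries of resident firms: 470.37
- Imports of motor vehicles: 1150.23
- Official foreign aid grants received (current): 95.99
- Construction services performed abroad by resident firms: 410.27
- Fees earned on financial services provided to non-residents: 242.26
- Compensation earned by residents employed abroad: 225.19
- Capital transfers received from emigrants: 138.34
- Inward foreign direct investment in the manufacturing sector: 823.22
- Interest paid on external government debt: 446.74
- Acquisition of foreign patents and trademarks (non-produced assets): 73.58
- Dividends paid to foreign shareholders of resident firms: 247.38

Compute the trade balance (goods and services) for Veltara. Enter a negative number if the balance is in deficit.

Goods: -814.11 - 1150.23 = -1964.34
Services: 410.27 + 242.26 - 381.04 = 271.49
Trade balance = -1964.34 + 271.49 = -1692.85
(Excluded from the trade balance — primary income: dividends received from foreign subsidiaries of resident firms 470.37, compensation earned by residents employed abroad 225.19, interest paid on external government debt 446.74, dividends paid to foreign shareholders of resident firms 247.38; secondary income: official foreign aid grants received (current) 95.99; capital account: capital transfers received from emigrants 138.34, acquisition of foreign patents and trademarks (non-produced assets) 73.58; financial account: inward foreign direct investment in the manufacturing sector 823.22.)

-1692.85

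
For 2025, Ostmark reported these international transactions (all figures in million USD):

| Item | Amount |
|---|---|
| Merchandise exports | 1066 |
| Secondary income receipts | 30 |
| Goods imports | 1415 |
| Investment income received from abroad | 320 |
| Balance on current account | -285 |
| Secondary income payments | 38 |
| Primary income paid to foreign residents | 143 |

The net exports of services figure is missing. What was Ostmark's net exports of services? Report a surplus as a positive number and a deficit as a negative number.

Current account = goods balance + services balance + net primary income + net secondary income
Sum of the known components = -180
Net exports of services = CA - (known components) = -285 - (-180) = -105

-105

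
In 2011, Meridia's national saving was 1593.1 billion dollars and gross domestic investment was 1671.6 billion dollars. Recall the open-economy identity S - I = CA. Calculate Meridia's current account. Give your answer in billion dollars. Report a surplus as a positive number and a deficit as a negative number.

S - I = CA (net lending to the rest of the world).
CA = S - I = 1593.1 - 1671.6 = -78.5

-78.5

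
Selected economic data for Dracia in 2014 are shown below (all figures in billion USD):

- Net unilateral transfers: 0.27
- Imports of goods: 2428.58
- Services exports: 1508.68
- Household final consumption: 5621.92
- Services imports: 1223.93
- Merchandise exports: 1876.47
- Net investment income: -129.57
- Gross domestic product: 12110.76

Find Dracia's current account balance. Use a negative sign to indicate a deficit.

-396.66

Goods balance = 1876.47 - 2428.58 = -552.11
Services balance = 1508.68 - 1223.93 = 284.75
Trade balance (goods + services) = -552.11 + 284.75 = -267.36
Net primary income = -129.57
Net secondary income = 0.27
Current account = -267.36 + (-129.57) + 0.27 = -396.66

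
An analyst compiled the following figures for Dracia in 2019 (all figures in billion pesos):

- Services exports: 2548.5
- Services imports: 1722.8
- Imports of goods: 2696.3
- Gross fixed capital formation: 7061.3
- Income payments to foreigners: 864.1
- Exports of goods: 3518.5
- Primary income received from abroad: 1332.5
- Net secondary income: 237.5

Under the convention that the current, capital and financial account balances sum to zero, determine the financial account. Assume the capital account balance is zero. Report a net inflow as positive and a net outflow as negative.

-2353.8

Goods balance = 3518.5 - 2696.3 = 822.2
Services balance = 2548.5 - 1722.8 = 825.7
Trade balance (goods + services) = 822.2 + 825.7 = 1647.9
Net primary income = 1332.5 - 864.1 = 468.4
Net secondary income = 237.5
Current account = 1647.9 + 468.4 + 237.5 = 2353.8
Financial account = -(2353.8) = -2353.8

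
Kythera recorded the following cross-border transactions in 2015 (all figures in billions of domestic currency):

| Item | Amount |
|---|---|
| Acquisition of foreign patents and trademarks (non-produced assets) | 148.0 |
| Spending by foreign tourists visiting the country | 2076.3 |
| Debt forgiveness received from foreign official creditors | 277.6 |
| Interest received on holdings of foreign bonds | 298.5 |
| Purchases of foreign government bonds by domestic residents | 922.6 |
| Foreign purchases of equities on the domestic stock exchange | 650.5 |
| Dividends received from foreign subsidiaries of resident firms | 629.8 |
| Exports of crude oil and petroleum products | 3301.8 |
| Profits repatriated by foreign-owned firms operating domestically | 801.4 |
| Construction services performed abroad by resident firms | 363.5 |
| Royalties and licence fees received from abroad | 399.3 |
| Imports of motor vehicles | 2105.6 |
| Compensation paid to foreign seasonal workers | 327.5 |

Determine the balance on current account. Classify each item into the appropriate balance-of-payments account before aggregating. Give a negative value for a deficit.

Goods: 3301.8 - 2105.6 = 1196.2
Services: 399.3 + 2076.3 + 363.5 = 2839.1
Primary income: 298.5 - 801.4 + 629.8 - 327.5 = -200.6
Current account = 1196.2 + 2839.1 + (-200.6) = 3834.7
(Excluded from the current account — capital account: acquisition of foreign patents and trademarks (non-produced assets) 148.0, debt forgiveness received from foreign official creditors 277.6; financial account: purchases of foreign government bonds by domestic residents 922.6, foreign purchases of equities on the domestic stock exchange 650.5.)

3834.7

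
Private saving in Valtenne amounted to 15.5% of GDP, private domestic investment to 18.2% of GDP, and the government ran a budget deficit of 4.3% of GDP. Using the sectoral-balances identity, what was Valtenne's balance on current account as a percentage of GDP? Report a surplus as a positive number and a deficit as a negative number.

By the sectoral-balances identity, CA = (S_private - I) + (T - G).
Private balance = 15.5 - 18.2 = -2.7
Government balance (T - G) = -4.3
CA = -2.7 + (-4.3) = -7.0

-7.0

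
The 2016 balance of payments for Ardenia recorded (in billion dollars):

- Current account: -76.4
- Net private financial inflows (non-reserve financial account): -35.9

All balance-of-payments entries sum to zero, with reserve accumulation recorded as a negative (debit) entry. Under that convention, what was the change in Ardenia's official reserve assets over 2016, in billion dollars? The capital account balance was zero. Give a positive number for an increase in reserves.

Official reserve transactions balance = -((-76.4) + (-35.9)) = 112.3
An accumulation of reserves is recorded as a debit (negative entry), so the change in the stock of reserves is the negative of that balance.
Change in official reserves = -(112.3) = -112.3

-112.3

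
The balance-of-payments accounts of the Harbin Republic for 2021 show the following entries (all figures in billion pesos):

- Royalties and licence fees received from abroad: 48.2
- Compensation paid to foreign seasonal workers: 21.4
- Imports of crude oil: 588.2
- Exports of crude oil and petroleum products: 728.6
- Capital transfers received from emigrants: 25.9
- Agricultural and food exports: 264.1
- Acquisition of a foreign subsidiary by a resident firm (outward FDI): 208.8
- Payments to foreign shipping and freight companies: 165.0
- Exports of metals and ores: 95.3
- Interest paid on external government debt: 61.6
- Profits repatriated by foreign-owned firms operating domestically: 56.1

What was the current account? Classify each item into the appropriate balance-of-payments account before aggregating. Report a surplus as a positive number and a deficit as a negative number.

Goods: 264.1 + 728.6 + 95.3 - 588.2 = 499.8
Services: 48.2 - 165.0 = -116.8
Primary income: -21.4 - 56.1 - 61.6 = -139.1
Current account = 499.8 + (-116.8) + (-139.1) = 243.9
(Excluded from the current account — capital account: capital transfers received from emigrants 25.9; financial account: acquisition of a foreign subsidiary by a resident firm (outward FDI) 208.8.)

243.9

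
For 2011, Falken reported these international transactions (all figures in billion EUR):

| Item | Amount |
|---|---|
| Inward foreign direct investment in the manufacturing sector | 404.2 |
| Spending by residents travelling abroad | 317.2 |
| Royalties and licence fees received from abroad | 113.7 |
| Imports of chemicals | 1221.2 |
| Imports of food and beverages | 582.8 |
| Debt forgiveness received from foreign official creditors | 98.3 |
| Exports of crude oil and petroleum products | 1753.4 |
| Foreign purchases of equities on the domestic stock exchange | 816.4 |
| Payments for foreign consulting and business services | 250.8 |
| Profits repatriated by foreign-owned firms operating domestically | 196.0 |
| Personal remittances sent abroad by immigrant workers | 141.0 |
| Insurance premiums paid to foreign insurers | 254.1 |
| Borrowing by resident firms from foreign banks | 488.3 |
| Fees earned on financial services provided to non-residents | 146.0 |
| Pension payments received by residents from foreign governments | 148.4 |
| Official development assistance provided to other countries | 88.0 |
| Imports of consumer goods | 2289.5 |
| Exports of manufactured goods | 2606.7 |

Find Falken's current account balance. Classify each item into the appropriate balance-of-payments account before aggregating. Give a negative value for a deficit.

-572.4

Goods: -2289.5 + 2606.7 - 582.8 + 1753.4 - 1221.2 = 266.6
Services: 146.0 - 254.1 - 317.2 + 113.7 - 250.8 = -562.4
Primary income: -196.0
Secondary income: 148.4 - 141.0 - 88.0 = -80.6
Current account = 266.6 + (-562.4) + (-196.0) + (-80.6) = -572.4
(Excluded from the current account — financial account: inward foreign direct investment in the manufacturing sector 404.2, foreign purchases of equities on the domestic stock exchange 816.4, borrowing by resident firms from foreign banks 488.3; capital account: debt forgiveness received from foreign official creditors 98.3.)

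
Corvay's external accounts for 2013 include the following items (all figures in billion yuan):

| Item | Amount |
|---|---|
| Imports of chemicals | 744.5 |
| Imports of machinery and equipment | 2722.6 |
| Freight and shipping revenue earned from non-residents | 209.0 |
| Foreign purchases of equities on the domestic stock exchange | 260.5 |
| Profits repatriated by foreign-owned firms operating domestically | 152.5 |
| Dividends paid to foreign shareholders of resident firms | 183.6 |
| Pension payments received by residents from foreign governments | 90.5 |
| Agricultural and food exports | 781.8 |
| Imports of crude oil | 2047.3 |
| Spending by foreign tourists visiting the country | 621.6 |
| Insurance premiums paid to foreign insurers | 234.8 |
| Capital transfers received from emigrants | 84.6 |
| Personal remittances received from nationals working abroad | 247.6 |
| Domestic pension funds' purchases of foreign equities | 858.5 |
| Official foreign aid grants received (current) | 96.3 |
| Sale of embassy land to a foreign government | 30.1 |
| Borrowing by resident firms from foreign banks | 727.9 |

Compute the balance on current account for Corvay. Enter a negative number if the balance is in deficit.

Goods: -744.5 - 2047.3 - 2722.6 + 781.8 = -4732.6
Services: 621.6 - 234.8 + 209.0 = 595.8
Primary income: -183.6 - 152.5 = -336.1
Secondary income: 96.3 + 90.5 + 247.6 = 434.4
Current account = (-4732.6) + 595.8 + (-336.1) + 434.4 = -4038.5
(Excluded from the current account — financial account: foreign purchases of equities on the domestic stock exchange 260.5, domestic pension funds' purchases of foreign equities 858.5, borrowing by resident firms from foreign banks 727.9; capital account: capital transfers received from emigrants 84.6, sale of embassy land to a foreign government 30.1.)

-4038.5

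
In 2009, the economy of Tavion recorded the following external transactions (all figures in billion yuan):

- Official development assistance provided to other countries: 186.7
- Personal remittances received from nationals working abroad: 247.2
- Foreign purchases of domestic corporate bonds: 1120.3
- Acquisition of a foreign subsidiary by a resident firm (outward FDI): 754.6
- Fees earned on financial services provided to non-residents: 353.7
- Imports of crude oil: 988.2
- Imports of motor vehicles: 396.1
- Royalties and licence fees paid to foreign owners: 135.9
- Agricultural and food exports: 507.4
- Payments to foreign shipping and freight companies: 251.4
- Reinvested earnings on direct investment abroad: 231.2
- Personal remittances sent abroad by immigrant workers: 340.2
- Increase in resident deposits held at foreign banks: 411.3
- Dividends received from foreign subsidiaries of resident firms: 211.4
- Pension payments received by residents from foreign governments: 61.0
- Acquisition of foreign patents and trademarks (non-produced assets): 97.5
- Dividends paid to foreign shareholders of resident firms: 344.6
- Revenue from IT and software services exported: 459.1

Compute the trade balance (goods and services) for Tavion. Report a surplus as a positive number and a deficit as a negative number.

Goods: -396.1 + 507.4 - 988.2 = -876.9
Services: -135.9 - 251.4 + 353.7 + 459.1 = 425.5
Trade balance = -876.9 + 425.5 = -451.4
(Excluded from the trade balance — secondary income: official development assistance provided to other countries 186.7, personal remittances received from nationals working abroad 247.2, personal remittances sent abroad by immigrant workers 340.2, pension payments received by residents from foreign governments 61.0; financial account: foreign purchases of domestic corporate bonds 1120.3, acquisition of a foreign subsidiary by a resident firm (outward FDI) 754.6, increase in resident deposits held at foreign banks 411.3; primary income: reinvested earnings on direct investment abroad 231.2, dividends received from foreign subsidiaries of resident firms 211.4, dividends paid to foreign shareholders of resident firms 344.6; capital account: acquisition of foreign patents and trademarks (non-produced assets) 97.5.)

-451.4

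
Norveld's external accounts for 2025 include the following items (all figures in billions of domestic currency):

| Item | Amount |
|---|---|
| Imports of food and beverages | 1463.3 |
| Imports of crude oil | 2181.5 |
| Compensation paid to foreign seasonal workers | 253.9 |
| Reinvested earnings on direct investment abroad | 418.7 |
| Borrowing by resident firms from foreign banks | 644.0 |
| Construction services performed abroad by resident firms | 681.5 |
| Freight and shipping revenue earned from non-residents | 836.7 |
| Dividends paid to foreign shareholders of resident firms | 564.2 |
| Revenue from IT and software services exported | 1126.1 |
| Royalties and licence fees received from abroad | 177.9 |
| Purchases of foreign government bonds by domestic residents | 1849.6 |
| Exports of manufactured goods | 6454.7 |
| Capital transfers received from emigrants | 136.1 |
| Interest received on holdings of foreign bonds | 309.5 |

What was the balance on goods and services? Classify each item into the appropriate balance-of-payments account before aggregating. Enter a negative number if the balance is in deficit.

Goods: -2181.5 - 1463.3 + 6454.7 = 2809.9
Services: 836.7 + 681.5 + 177.9 + 1126.1 = 2822.2
Trade balance = 2809.9 + 2822.2 = 5632.1
(Excluded from the trade balance — primary income: compensation paid to foreign seasonal workers 253.9, reinvested earnings on direct investment abroad 418.7, dividends paid to foreign shareholders of resident firms 564.2, interest received on holdings of foreign bonds 309.5; financial account: borrowing by resident firms from foreign banks 644.0, purchases of foreign government bonds by domestic residents 1849.6; capital account: capital transfers received from emigrants 136.1.)

5632.1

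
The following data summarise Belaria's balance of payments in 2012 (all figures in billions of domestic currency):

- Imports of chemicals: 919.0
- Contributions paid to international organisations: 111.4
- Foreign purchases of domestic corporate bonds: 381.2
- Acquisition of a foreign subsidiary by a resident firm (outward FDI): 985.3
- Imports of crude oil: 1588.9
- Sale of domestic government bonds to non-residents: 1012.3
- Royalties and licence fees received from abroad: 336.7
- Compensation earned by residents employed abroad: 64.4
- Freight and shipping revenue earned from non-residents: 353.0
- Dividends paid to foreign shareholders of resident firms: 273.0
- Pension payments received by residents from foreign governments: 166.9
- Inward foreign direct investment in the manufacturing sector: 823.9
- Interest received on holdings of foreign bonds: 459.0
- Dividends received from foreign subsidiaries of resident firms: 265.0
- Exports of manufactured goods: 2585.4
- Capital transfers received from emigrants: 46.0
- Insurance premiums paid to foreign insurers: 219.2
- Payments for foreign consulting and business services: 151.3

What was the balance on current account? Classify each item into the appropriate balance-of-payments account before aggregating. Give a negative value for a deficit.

Goods: 2585.4 - 919.0 - 1588.9 = 77.5
Services: -219.2 + 336.7 - 151.3 + 353.0 = 319.2
Primary income: 265.0 + 64.4 + 459.0 - 273.0 = 515.4
Secondary income: -111.4 + 166.9 = 55.5
Current account = 77.5 + 319.2 + 515.4 + 55.5 = 967.6
(Excluded from the current account — financial account: foreign purchases of domestic corporate bonds 381.2, acquisition of a foreign subsidiary by a resident firm (outward FDI) 985.3, sale of domestic government bonds to non-residents 1012.3, inward foreign direct investment in the manufacturing sector 823.9; capital account: capital transfers received from emigrants 46.0.)

967.6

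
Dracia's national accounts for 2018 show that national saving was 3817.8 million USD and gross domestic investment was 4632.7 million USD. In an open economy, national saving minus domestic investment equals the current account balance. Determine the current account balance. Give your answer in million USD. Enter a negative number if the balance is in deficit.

-814.9

CA = S - I = 3817.8 - 4632.7 = -814.9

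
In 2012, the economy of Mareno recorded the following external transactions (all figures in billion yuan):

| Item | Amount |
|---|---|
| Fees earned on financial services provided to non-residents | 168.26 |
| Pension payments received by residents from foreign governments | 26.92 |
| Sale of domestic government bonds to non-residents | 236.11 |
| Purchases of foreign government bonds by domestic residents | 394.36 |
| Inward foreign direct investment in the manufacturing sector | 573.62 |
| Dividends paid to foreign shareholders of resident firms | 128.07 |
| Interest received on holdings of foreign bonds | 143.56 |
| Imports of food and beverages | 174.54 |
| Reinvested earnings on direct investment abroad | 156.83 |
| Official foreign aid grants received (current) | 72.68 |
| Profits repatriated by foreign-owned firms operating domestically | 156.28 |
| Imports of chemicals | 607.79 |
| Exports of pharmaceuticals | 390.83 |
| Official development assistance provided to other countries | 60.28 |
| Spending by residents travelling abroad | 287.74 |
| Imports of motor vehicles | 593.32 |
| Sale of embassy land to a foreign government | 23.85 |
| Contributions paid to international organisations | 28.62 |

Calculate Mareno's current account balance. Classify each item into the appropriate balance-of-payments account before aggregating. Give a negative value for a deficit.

Goods: -593.32 + 390.83 - 174.54 - 607.79 = -984.82
Services: 168.26 - 287.74 = -119.48
Primary income: -156.28 + 143.56 - 128.07 + 156.83 = 16.04
Secondary income: 72.68 + 26.92 - 60.28 - 28.62 = 10.70
Current account = (-984.82) + (-119.48) + 16.04 + 10.70 = -1077.56
(Excluded from the current account — financial account: sale of domestic government bonds to non-residents 236.11, purchases of foreign government bonds by domestic residents 394.36, inward foreign direct investment in the manufacturing sector 573.62; capital account: sale of embassy land to a foreign government 23.85.)

-1077.56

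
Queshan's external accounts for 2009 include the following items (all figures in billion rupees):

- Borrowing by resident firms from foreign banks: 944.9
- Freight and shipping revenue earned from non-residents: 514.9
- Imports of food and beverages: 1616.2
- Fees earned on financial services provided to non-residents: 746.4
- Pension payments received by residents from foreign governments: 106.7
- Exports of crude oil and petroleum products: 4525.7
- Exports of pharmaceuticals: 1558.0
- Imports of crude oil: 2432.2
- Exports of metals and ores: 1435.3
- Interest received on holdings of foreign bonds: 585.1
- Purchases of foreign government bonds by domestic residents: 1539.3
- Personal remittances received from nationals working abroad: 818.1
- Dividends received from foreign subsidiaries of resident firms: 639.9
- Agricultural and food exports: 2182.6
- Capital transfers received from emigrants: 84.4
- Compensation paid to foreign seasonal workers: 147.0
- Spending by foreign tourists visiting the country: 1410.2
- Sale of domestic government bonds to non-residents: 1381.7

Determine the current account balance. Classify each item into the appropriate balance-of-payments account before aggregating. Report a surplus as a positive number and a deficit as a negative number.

10327.5

Goods: 1558.0 - 1616.2 + 1435.3 + 2182.6 + 4525.7 - 2432.2 = 5653.2
Services: 746.4 + 514.9 + 1410.2 = 2671.5
Primary income: -147.0 + 585.1 + 639.9 = 1078.0
Secondary income: 106.7 + 818.1 = 924.8
Current account = 5653.2 + 2671.5 + 1078.0 + 924.8 = 10327.5
(Excluded from the current account — financial account: borrowing by resident firms from foreign banks 944.9, purchases of foreign government bonds by domestic residents 1539.3, sale of domestic government bonds to non-residents 1381.7; capital account: capital transfers received from emigrants 84.4.)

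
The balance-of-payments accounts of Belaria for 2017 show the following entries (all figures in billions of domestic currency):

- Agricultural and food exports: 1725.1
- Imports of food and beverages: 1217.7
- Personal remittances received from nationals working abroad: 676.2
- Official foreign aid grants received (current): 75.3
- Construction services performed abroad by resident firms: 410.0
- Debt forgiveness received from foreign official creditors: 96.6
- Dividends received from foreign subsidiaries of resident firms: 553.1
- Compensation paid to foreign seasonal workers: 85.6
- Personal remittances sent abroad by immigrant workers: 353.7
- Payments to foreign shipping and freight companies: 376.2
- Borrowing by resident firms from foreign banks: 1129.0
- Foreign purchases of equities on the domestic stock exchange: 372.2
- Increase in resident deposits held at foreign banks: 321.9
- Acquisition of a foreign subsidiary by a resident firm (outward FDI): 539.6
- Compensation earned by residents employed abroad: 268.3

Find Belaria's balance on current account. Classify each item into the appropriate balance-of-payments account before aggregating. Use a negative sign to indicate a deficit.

1674.8

Goods: 1725.1 - 1217.7 = 507.4
Services: -376.2 + 410.0 = 33.8
Primary income: -85.6 + 553.1 + 268.3 = 735.8
Secondary income: -353.7 + 75.3 + 676.2 = 397.8
Current account = 507.4 + 33.8 + 735.8 + 397.8 = 1674.8
(Excluded from the current account — capital account: debt forgiveness received from foreign official creditors 96.6; financial account: borrowing by resident firms from foreign banks 1129.0, foreign purchases of equities on the domestic stock exchange 372.2, increase in resident deposits held at foreign banks 321.9, acquisition of a foreign subsidiary by a resident firm (outward FDI) 539.6.)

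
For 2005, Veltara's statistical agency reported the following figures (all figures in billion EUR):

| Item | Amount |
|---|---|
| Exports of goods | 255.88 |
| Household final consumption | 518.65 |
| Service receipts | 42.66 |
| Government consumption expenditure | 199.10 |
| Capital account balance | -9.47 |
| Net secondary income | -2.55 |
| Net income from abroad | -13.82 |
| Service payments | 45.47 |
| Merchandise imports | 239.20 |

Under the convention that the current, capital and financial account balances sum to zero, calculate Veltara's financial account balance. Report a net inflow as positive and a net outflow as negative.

Goods balance = 255.88 - 239.20 = 16.68
Services balance = 42.66 - 45.47 = -2.81
Trade balance (goods + services) = 16.68 + (-2.81) = 13.87
Net primary income = -13.82
Net secondary income = -2.55
Current account = 13.87 + (-13.82) + (-2.55) = -2.50
Financial account = -(-2.50 + (-9.47)) = 11.97

11.97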